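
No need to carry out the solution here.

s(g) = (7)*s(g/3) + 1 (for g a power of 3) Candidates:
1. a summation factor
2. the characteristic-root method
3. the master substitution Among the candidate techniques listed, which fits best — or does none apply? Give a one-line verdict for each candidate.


Technique: the master substitution — the argument contracts 3-fold per step: reindex g exponentially and solve the linear recurrence in the new index.
- a summation factor — the recursion divides its index rather than shifting it — there is no previous-term chain for a summation factor to telescope.
- the characteristic-root method — the recursion divides its index rather than shifting it — outside the constant-shift family the root method covers.
- the master substitution: applies; the problem has the shape this method handles.


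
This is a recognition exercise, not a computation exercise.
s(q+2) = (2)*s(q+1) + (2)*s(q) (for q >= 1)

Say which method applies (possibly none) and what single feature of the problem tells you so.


Diagnosis: the characteristic-root method — linear, homogeneous, constant coefficients: solutions of the form r^q exist — find the roots of the characteristic polynomial.


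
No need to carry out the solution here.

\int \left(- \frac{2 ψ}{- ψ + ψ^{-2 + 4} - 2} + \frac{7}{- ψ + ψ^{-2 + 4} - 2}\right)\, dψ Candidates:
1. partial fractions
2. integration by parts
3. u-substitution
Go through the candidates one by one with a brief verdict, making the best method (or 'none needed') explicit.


Technique: partial fractions — break (- ψ + ψ^{-2 + 4} - 2) into its roots and the integral splits into logarithm-sized bites.
- partial fractions: applicable, and directly so.
- integration by parts: the nonconstant-polynomial-times-standard-kernel pattern (an exp, sine, cosine, or logarithm partner) is absent.
- u-substitution — no subexpression of the integrand pairs with its own derivative as a factor — individual terms may offer their own substitutions, but any change of variable covering the whole integral would have to be constructed from outside the expression.


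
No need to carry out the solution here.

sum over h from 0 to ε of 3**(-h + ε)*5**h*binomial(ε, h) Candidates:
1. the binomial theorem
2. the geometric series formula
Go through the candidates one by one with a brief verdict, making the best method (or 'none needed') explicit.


Technique: the binomial theorem — binomial(ε, h) weighting matched powers of 5 and 3 is the expanded form of (5 + 3)^ε — fold it back up.
- the binomial theorem — applies; the problem has the shape this method handles.
- the geometric series formula: consecutive terms are not related by a fixed multiplier.


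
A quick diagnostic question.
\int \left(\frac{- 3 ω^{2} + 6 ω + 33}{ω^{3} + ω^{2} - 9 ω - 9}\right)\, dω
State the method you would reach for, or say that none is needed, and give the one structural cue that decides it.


Technique: partial fractions — with ω^{3} + ω^{2} - 9 ω - 9 factorable and the degree on top strictly smaller, simple-fraction decomposition is immediate.


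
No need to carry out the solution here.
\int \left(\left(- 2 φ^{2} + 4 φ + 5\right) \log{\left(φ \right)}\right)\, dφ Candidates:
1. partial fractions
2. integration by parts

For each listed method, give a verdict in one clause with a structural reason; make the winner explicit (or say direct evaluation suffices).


Diagnosis: integration by parts — a polynomial next to \log{\left(φ \right)}: integrate the polynomial, differentiate the log, and the integral simplifies in one pass.
- partial fractions: the expression is not a ratio of polynomials that decomposes further.
- integration by parts: a fit — the right tool for this form.


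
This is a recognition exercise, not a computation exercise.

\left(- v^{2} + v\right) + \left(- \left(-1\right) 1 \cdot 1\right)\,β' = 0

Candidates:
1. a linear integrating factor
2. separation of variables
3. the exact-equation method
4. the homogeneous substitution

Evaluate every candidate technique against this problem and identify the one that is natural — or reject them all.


Diagnosis: no special technique — solved for the derivative, β never appears on the right — this is a direct integration in v, not a differential-equations problem at heart.
- a linear integrating factor — the linear template holds only trivially here (the unknown is absent, so the coefficient is zero) — the method is not the natural label.
- separation of variables: separation is only trivially available — with the unknown absent from the slope this is a direct integration, not a separation problem.
- the exact-equation method: the unknown never enters the equation — exactness holds emptily, with nothing for the method to add.
- the homogeneous substitution — rescaling both variables together changes the slope, so no ratio substitution collapses it.


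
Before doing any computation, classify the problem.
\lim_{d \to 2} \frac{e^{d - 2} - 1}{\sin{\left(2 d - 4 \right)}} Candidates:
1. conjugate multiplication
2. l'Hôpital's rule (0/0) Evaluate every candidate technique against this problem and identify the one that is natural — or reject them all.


Technique: l'Hôpital's rule (0/0) — both numerator and denominator vanish at 2: the genuine 0/0 indeterminate that l'Hôpital exists for. The standard small-argument limits would also carry it; the rule is the systematic route.
- conjugate multiplication — there is no infinity-minus-infinity radical difference to rationalize.
- l'Hôpital's rule (0/0): yes — fits the structure here.


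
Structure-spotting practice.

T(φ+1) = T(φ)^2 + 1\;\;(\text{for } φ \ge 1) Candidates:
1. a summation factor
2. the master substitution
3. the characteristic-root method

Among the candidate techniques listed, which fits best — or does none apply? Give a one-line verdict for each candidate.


Method: no special technique — a nonlinear dependence on earlier terms breaks linearity, and with it every superposition-based closed form.
- a summation factor: no summation factor applies — the rule is not linear in the sequence values.
- the master substitution: the recursion steps by a constant offset, so exponential reindexing is pointless.
- the characteristic-root method: nonlinearity rules out exponential-mode superposition from the start.


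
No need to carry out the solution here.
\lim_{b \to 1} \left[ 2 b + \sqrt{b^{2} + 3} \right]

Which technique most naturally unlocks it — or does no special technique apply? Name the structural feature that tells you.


Diagnosis: no special technique — the expression is continuous at 1 — substitute and evaluate; no indeterminate form appears.


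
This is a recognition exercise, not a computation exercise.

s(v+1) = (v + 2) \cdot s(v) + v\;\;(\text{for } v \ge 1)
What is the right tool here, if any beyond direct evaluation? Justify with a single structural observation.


Technique: a summation factor — with the index-dependent coefficient v + 2, dividing by the cumulative product turns the left side into a pure difference.


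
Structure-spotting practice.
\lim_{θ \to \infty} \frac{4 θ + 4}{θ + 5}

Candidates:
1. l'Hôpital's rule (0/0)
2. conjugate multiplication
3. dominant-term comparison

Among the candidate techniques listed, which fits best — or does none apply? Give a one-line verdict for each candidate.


Diagnosis: dominant-term comparison — growth-rate triage: the leading powers of θ decide the limit, everything else is noise.
- l'Hôpital's rule (0/0) — viewed as a single quotient this runs to ∞/∞, not the 0/0 clash this candidate addresses; an at-infinity variant of the rule would resolve it, but comparing leading growth reads the answer without differentiating.
- conjugate multiplication: no divergent radical difference is present for a conjugate pair to cancel.
- dominant-term comparison: yes, a natural case for it.


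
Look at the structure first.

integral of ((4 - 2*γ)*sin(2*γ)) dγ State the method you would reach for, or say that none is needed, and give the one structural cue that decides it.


Method: integration by parts — differentiate 4 - 2*γ, integrate sin(2*γ): each pass lowers the polynomial degree, so parts terminates.


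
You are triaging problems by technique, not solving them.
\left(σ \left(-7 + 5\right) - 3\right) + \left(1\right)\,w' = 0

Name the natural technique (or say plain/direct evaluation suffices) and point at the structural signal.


Technique: no special technique — the slope is a pure function of σ; integrate both sides and be done.


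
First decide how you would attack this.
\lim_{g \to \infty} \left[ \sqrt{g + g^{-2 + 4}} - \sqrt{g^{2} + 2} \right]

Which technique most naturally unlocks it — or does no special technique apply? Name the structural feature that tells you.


Diagnosis: conjugate multiplication — this difference gives up after one conjugate multiplication — the radical structure cancels against its conjugate.


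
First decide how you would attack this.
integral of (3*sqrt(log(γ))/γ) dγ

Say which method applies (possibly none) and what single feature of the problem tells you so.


Best approach: u-substitution — read it as f(log(γ)) times a constant multiple of d(log(γ)): one substitution, u = log(γ), finishes it.


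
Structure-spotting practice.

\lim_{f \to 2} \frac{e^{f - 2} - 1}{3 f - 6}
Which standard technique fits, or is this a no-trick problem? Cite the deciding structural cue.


Diagnosis: l'Hôpital's rule (0/0) — the 0/0 form at 2 is the signature situation for l'Hôpital's rule. The standard small-argument limits would also carry it; the rule is the systematic route.


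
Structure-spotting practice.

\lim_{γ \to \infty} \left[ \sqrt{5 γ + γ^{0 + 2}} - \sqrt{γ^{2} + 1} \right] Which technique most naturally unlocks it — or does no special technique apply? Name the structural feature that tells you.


Technique: conjugate multiplication — \sqrt{5 γ + γ^{0 + 2}} and \sqrt{γ^{2} + 1} both blow up, but their difference is tame once the conjugate rationalizes it.


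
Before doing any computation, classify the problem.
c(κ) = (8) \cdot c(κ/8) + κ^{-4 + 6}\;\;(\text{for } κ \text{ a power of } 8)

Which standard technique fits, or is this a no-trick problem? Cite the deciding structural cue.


Diagnosis: the master substitution — the argument shrinks by the factor 8, so measure the index on a logarithmic scale and the recursion becomes a shift.


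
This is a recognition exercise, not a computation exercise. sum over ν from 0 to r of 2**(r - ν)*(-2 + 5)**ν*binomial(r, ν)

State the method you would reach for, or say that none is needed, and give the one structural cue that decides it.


Best approach: the binomial theorem — the binomial coefficients weight matched powers of (-2 + 5) and 2, which is exactly the expansion of a binomial power.


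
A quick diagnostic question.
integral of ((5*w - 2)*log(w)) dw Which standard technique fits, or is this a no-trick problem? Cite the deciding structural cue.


Technique: integration by parts — the logarithm log(w) wants to be differentiated, not integrated; parts makes that legal.


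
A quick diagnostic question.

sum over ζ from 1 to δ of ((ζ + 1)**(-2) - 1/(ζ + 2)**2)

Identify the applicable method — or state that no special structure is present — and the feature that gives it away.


Technique: telescoping — the summand is built as (ζ + 1)**(-2) minus its own successor — adjacent terms annihilate down the line.


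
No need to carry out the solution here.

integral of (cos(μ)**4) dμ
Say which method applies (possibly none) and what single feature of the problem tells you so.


Method: a trigonometric identity — even powers like cos(μ)**4 never integrate directly; the half-angle identity lowers the degree first.


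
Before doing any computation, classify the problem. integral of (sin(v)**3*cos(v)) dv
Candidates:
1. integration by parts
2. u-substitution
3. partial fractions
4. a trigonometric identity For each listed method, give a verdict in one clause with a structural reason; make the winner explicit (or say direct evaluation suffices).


Method: u-substitution — differentiating the inner expression sin(v) produces the factor cos(v) up to a constant multiple, so substituting u = sin(v) reduces everything to a one-variable integral in u.
- integration by parts — the integrand does not split as a nonconstant polynomial times an exp, sine, cosine of a linear argument, or logarithm — no polynomial-kernel parts product to differentiate one side of.
- u-substitution: applies; the problem has the shape this method handles.
- partial fractions — there is no rational-function structure to decompose.
- a trigonometric identity: the trigonometric factor has no even power to reduce and no cross-frequency product to convert — the standard power-reduction and product-to-sum identities do not engage it.


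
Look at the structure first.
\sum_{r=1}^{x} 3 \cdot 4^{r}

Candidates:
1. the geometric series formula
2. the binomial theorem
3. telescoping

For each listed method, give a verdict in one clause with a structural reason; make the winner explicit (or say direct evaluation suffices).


Verdict: the geometric series formula — check a ratio of consecutive terms: it is 4, independent of the index, so the geometric formula closes the sum.
- the geometric series formula — yes, a natural case for it.
- the binomial theorem — there is no sum-raised-to-a-power identity hiding in these terms.
- telescoping — as presented, consecutive terms share no shifted copy to cancel against — no rewrite is on display to change that.


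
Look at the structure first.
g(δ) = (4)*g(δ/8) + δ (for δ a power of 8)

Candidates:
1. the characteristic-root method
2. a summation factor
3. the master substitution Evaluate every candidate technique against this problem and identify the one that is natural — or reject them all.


Technique: the master substitution — recursion at δ/8 is multiplicative in the index; logarithmic reindexing via δ = 8^m linearizes it.
- the characteristic-root method — the recursion divides its index rather than shifting it — outside the constant-shift family the root method covers.
- a summation factor — the recursion divides its index rather than shifting it — there is no previous-term chain for a summation factor to telescope.
- the master substitution — applicable, and directly so.


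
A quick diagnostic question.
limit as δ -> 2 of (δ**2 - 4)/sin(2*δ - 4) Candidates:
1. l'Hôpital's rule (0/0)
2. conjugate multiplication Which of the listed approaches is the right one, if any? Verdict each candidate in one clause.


Technique: l'Hôpital's rule (0/0) — numerator and denominator both vanish at 2 — a genuine 0/0 form, which is exactly when l'Hôpital applies. A local series expansion at the point resolves it as well; the rule is the packaged version of that step.
- l'Hôpital's rule (0/0): a fit — the right tool for this form.
- conjugate multiplication — multiplying by a conjugate would not remove any indeterminacy here.


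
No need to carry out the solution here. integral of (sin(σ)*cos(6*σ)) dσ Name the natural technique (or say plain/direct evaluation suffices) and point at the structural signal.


Method: a trigonometric identity — sin(σ)*cos(6*σ) mixes two frequencies; the product-to-sum identity splits it into single-frequency sinusoids.


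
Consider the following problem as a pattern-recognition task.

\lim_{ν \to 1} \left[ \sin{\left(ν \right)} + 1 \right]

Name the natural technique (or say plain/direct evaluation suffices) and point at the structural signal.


Method: no special technique — the expression is continuous at 1 — substitute and evaluate; no indeterminate form appears.


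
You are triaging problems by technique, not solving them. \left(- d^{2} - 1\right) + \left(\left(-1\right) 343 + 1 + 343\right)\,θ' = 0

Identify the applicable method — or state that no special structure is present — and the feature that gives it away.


Best approach: no special technique — solved for the derivative, θ never appears on the right — this is a direct integration in d, not a differential-equations problem at heart.


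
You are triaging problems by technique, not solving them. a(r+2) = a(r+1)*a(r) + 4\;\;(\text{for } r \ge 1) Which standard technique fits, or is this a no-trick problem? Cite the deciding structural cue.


Diagnosis: no special technique — nonlinear feedback in the recursion rules out every root- or factor-based technique.


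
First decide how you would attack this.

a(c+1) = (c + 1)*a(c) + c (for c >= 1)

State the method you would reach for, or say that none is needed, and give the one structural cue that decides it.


Verdict: a summation factor — with the index-dependent coefficient c + 1, dividing by the cumulative product turns the left side into a pure difference.


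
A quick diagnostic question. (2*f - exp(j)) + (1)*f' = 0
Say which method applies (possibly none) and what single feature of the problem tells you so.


Diagnosis: a linear integrating factor — f appears only to the first power with coefficient 2 — the classic integrating-factor setup.


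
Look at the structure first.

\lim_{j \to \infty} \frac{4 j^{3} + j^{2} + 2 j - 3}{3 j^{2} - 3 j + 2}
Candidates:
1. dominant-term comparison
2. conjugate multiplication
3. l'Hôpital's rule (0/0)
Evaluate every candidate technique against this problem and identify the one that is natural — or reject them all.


Diagnosis: dominant-term comparison — growth-rate triage: the leading powers of j decide the limit, everything else is noise.
- dominant-term comparison — applies; the problem has the shape this method handles.
- conjugate multiplication: there are no radicals in tension whose conjugate would simplify matters.
- l'Hôpital's rule (0/0): viewed as a single quotient this runs to ∞/∞, not the 0/0 clash this candidate addresses; an at-infinity variant of the rule would resolve it, but comparing leading growth reads the answer without differentiating.


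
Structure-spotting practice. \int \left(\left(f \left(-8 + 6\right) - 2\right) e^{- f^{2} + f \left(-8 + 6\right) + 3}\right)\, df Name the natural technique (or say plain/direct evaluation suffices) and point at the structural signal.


Diagnosis: u-substitution — collected, the integrand has one factor that is, up to a constant, the derivative of an inner expression the rest depends on — substitute for that inner expression.


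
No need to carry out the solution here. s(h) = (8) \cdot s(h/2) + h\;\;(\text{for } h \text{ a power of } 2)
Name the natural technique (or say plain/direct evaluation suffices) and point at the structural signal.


Technique: the master substitution — treat m = log base 2 of h as the new clock: one recursion step advances m by one while h scales by 2.


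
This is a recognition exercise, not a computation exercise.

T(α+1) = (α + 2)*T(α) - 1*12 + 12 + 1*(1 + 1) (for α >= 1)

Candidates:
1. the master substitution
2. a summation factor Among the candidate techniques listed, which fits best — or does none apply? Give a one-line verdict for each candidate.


Best approach: a summation factor — one step of memory with a weight α + 2 that changes as the index grows — the summation-factor construction is built for this.
- the master substitution — with no divided-index recursive call, reindexing by powers of a base buys nothing.
- a summation factor: yes, a natural case for it.


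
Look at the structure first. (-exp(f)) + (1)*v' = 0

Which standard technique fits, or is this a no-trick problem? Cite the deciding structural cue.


Verdict: no special technique — solved for the derivative, no v appears — this is antidifferentiation in f wearing ODE clothing.


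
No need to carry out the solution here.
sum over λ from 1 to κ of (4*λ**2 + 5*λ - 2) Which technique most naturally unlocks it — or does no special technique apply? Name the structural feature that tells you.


Diagnosis: no special technique — constant-multiple powers of λ with no cancellation partners and no common ratio — use the standard power-sum formulas.


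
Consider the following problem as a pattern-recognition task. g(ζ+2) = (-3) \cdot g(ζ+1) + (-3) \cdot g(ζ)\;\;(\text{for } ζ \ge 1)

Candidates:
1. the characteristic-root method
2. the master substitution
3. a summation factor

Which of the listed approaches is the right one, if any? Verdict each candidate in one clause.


Diagnosis: the characteristic-root method — the recurrence is linear and homogeneous with constant coefficients, so the ansatz r^ζ turns it into a polynomial equation for r.
- the characteristic-root method — yes, a natural case for it.
- the master substitution — this is shift-type recursion, outside the divide-and-conquer template.
- a summation factor: the recurrence reaches back more than one step, outside the first-order family a summation factor normalizes.


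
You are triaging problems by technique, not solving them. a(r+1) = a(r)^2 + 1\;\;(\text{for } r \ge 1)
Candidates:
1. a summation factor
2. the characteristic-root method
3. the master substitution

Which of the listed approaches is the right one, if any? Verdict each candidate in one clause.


Best approach: no special technique — each new value is a nonlinear function of earlier ones — scaling arguments and superposition both fail.
- a summation factor — no summation factor applies — the rule is not linear in the sequence values.
- the characteristic-root method: nonlinearity rules out exponential-mode superposition from the start.
- the master substitution: the recursive argument is a shift of the index, not a fixed fraction of it.


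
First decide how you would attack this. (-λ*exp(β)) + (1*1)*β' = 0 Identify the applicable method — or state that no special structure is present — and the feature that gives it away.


Verdict: separation of variables — solved for the derivative, the right side factors as λ times exp(β) — all λ-dependence separates from all β-dependence.


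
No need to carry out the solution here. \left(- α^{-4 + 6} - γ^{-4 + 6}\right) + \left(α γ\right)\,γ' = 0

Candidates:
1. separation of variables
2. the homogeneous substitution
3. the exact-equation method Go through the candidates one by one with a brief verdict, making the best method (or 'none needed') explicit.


Technique: the homogeneous substitution — the slope's numerator and denominator share total degree; set v = γ/α and the equation drops to separable form. Rearranged, this also fits the Bernoulli template directly; the homogeneous substitution reads the structure without the rearrangement.
- separation of variables: the two dependences do not factor apart.
- the homogeneous substitution — a fit — the right tool for this form.
- the exact-equation method: no potential function has this form as its differential, as written.


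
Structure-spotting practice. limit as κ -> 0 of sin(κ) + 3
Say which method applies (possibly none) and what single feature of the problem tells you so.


Diagnosis: no special technique — the function is continuous at 0; evaluation is itself the limit, no machinery required.


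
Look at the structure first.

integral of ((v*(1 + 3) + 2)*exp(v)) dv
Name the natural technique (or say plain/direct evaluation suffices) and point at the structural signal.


Verdict: integration by parts — differentiate (v*(1 + 3) + 2), integrate exp(v): each pass lowers the polynomial degree, so parts terminates.


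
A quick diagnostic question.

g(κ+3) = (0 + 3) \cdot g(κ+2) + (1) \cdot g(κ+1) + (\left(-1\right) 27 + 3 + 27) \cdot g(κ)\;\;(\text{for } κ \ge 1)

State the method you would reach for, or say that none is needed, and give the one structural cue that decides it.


Best approach: the characteristic-root method — the recurrence treats every index alike (constant coefficients, no forcing) — precisely the regime where r^κ trials close it.


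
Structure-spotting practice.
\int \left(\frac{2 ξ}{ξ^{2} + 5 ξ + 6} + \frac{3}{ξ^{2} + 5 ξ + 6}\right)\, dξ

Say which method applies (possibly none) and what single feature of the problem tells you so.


Best approach: partial fractions — ξ^{2} + 5 ξ + 6 splits into linear pieces, so the quotient is a sum of simple fractions — decompose before integrating.


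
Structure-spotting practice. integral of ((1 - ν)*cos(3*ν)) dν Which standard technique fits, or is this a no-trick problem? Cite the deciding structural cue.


Technique: integration by parts — differentiate 1 - ν, integrate cos(3*ν): each pass lowers the polynomial degree, so parts terminates.


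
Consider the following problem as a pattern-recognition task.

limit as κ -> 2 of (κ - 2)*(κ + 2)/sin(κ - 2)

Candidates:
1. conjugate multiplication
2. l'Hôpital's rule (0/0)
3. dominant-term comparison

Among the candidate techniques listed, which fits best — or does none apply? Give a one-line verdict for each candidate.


Diagnosis: l'Hôpital's rule (0/0) — the 0/0 form at 2 is the signature situation for l'Hôpital's rule. Known elementary limits would finish this too — the rule just bypasses the case analysis.
- conjugate multiplication: multiplying by a conjugate would not remove any indeterminacy here.
- l'Hôpital's rule (0/0) — applies; the problem has the shape this method handles.
- dominant-term comparison: no ranking of term growth rates resolves the limit here.


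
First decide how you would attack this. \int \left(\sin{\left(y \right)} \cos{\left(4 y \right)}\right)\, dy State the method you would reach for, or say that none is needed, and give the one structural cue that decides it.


Technique: a trigonometric identity — two different frequencies multiply in \sin{\left(y \right)} \cos{\left(4 y \right)}; the product-to-sum formula separates them.


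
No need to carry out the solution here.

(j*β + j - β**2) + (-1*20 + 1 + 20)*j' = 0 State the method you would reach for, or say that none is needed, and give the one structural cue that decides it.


Method: a linear integrating factor — the unknown enters only to the first power against a nonzero forcing term — the integrating-factor template applies directly.


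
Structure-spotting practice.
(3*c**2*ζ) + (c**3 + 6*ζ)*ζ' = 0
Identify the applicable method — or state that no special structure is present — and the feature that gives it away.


Diagnosis: the exact-equation method — 3*c**2*ζ and c**3 + 6*ζ pass the exactness check on the nose, so no integrating factor in c or ζ is needed at all.


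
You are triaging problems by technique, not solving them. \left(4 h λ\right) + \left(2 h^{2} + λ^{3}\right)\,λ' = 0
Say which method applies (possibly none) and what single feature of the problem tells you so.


Diagnosis: the exact-equation method — checking ∂/∂λ of 4 h λ against ∂/∂h of 2 h^{2} + λ^{3}: they match — the equation is exact as it stands.


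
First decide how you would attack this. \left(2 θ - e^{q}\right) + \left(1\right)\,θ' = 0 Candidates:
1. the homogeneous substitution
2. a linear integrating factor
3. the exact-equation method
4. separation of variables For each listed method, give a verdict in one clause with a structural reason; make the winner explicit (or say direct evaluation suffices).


Verdict: a linear integrating factor — the equation is linear in θ with coefficient 2; multiplying by the integrating factor exp(∫2) makes the left side a perfect derivative.
- the homogeneous substitution: the slope does not depend on the ratio of the variables alone.
- a linear integrating factor — yes, a natural case for it.
- the exact-equation method — the cross partial derivatives disagree, so no single potential exists.
- separation of variables: the two dependences do not factor apart.


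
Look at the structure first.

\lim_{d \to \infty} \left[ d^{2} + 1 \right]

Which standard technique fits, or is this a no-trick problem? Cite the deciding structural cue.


Best approach: dominant-term comparison — at large d only the top-degree terms survive; compare the leading terms and the limit falls out. Viewed as a single quotient this is an ∞/∞ form — an at-infinity application of l'Hôpital's rule would also resolve it; comparing leading growth reads the answer without differentiating.


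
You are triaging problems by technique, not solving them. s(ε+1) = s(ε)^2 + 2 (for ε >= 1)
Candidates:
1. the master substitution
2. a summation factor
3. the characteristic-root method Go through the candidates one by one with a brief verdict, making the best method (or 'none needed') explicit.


Technique: no special technique — once the recursion is nonlinear, characteristic roots, master substitutions, and summation factors are all off the table.
- the master substitution: with no divided-index recursive call, reindexing by powers of a base buys nothing.
- a summation factor: no summation factor applies — the rule is not linear in the sequence values.
- the characteristic-root method — the recursion is nonlinear in the sequence values, so no linear-modes ansatz applies.


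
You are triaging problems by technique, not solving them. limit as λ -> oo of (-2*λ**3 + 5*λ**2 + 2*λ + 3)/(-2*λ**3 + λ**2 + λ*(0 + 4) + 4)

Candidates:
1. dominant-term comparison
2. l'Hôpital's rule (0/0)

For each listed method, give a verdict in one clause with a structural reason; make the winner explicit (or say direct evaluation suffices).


Best approach: dominant-term comparison — divide through by the highest power of λ; every lower-order term dies and the dominant terms decide the limit.
- dominant-term comparison: applies; the problem has the shape this method handles.
- l'Hôpital's rule (0/0): viewed as a single quotient this runs to ∞/∞, not the 0/0 clash this candidate addresses; an at-infinity variant of the rule would resolve it, but comparing leading growth reads the answer without differentiating.


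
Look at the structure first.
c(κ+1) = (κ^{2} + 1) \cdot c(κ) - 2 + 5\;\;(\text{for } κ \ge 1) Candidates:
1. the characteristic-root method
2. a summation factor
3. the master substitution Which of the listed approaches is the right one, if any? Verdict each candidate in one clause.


Verdict: a summation factor — with the index-dependent coefficient κ^{2} + 1, dividing by the cumulative product turns the left side into a pure difference.
- the characteristic-root method — the coefficients change with the index, which the root method cannot absorb.
- a summation factor: a fit — the right tool for this form.
- the master substitution — no fixed divisor shrinks the index between calls.


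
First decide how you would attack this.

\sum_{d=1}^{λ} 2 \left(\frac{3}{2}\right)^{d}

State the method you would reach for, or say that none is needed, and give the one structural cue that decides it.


Technique: the geometric series formula — each term is \frac{3}{2} times the previous one, so the geometric-series formula applies directly.


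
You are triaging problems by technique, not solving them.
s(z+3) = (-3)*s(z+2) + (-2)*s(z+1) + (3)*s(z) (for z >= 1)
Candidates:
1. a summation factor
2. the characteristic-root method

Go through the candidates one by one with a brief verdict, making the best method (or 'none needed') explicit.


Verdict: the characteristic-root method — linear, homogeneous, constant coefficients: solutions of the form r^z exist — find the roots of the characteristic polynomial.
- a summation factor: the recurrence reaches back more than one step, outside the first-order family a summation factor normalizes.
- the characteristic-root method: applicable, and directly so.


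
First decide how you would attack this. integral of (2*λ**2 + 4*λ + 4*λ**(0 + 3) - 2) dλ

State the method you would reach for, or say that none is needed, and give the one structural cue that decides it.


Best approach: no special technique — the integrand is a sum of constant multiples of powers of λ — integrate term by term.


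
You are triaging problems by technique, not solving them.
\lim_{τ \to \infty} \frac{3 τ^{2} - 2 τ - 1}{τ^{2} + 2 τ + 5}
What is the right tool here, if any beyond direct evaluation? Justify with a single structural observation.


Technique: dominant-term comparison — divide by the highest power of τ present: lower-order terms vanish and the dominant ratio remains. As a single quotient, the ∞/∞ shape would yield to repeated differentiation as well — the growth comparison gets there in one look.


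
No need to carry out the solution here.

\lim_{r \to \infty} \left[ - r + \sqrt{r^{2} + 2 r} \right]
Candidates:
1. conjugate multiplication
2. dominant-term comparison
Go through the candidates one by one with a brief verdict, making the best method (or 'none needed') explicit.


Technique: conjugate multiplication — infinity minus infinity with a radical in play — multiply by the conjugate so the divergences of \sqrt{r^{2} + 2 r} and r annihilate.
- conjugate multiplication — yes — fits the structure here.
- dominant-term comparison: this is not a rational comparison of growth rates at infinity.


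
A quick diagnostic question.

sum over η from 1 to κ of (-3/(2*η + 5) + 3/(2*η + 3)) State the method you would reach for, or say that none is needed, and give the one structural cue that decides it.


Technique: telescoping — the piece each term subtracts is 3/(2*η + 3) advanced by one index, and it reappears with a plus sign leading the following term — the sum collapses to its boundary terms.


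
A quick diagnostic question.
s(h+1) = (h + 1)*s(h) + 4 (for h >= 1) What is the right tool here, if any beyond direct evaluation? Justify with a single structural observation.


Method: a summation factor — an index-dependent multiplier h + 1 rules out characteristic roots; a summation factor converts it to a pure difference.


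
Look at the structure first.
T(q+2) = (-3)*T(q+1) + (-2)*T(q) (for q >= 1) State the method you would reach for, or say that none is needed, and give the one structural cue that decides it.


Diagnosis: the characteristic-root method — the recurrence is linear and homogeneous with constant coefficients, so the ansatz r^q turns it into a polynomial equation for r.


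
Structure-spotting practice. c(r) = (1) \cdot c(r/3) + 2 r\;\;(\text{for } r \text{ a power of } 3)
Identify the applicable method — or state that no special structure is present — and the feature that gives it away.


Method: the master substitution — the argument shrinks by the factor 3, so measure the index on a logarithmic scale and the recursion becomes a shift.


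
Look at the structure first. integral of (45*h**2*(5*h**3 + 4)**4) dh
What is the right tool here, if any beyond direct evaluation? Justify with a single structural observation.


Verdict: u-substitution — gathered as a product, the integrand carries the factor 45*h**2 — up to a constant, the derivative of the inner expression 5*h**3 + 4 — so u = 5*h**3 + 4 collapses the integral. Multiplying out and using the power rule would succeed as well, just with far more bookkeeping.


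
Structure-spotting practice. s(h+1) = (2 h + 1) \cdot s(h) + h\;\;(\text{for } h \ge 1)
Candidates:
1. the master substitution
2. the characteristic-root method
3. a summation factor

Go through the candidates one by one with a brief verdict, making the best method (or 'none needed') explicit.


Technique: a summation factor — one-term recursion with variable weight 2 h + 1 is solved by product normalization, not by root-finding.
- the master substitution — no fixed divisor shrinks the index between calls.
- the characteristic-root method: the coefficients change with the index, which the root method cannot absorb.
- a summation factor: yes, a natural case for it.


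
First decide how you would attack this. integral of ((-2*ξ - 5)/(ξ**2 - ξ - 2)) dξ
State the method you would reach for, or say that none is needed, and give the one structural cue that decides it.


Method: partial fractions — break ξ**2 - ξ - 2 into its roots and the integral splits into logarithm-sized bites.


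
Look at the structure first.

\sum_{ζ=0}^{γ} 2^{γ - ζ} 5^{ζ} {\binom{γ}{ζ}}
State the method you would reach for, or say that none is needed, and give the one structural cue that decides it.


Best approach: the binomial theorem — {\binom{γ}{ζ}} weighting matched powers of 5 and 2 is the expanded form of (5 + 2)^γ — fold it back up.


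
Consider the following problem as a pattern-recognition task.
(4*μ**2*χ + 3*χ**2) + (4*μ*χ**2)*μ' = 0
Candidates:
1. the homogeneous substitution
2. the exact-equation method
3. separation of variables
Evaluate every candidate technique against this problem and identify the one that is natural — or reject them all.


Method: the exact-equation method — take the mixed partials of 4*μ**2*χ + 3*χ**2 and 4*μ*χ**2: they are equal, which certifies an exact differential.
- the homogeneous substitution — the ratio substitution does not collapse this equation.
- the exact-equation method: a fit — the right tool for this form.
- separation of variables: no division isolates the independent variable from the unknown.


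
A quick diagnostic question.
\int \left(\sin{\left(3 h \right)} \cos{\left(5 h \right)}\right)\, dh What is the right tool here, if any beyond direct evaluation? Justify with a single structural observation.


Diagnosis: a trigonometric identity — \sin{\left(3 h \right)} \cos{\left(5 h \right)} mixes two frequencies; the product-to-sum identity splits it into single-frequency sinusoids.


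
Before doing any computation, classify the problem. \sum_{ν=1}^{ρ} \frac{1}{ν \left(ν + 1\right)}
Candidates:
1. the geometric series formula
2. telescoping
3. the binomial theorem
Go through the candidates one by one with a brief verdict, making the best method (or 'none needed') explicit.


Verdict: telescoping — rewrite \frac{1}{ν \left(ν + 1\right)} as simple fractions and successive terms eat each other — only the edges survive.
- the geometric series formula: there is no constant term-to-term ratio.
- telescoping — yes, a natural case for it.
- the binomial theorem: there is no sum-raised-to-a-power identity hiding in these terms.


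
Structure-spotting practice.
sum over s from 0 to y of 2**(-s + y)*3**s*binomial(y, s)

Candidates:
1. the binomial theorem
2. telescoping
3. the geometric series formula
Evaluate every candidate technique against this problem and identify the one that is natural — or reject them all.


Diagnosis: the binomial theorem — the summand is term s of a binomial expansion in 3 and 2; the whole sum is a single power.
- the binomial theorem: yes, a natural case for it.
- telescoping: computed from the summand as displayed, the partial sums build up without the pairwise collapse telescoping exploits.
- the geometric series formula: there is no constant term-to-term ratio.


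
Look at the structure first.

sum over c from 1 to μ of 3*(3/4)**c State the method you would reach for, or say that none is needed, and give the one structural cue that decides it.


Best approach: the geometric series formula — consecutive terms stand in a fixed index-free ratio — the geometric sum formula closes it.


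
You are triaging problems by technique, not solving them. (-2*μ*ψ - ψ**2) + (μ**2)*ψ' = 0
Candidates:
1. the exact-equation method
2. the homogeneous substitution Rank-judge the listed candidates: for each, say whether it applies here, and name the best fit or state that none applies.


Diagnosis: the homogeneous substitution — scaling μ and ψ together leaves the slope fixed — it depends only on ψ/μ, so substitute the ratio. Rearranged, this also fits the Bernoulli template directly; the homogeneous substitution reads the structure without the rearrangement.
- the exact-equation method: no potential function has this form as its differential, as written.
- the homogeneous substitution: applicable, and directly so.
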